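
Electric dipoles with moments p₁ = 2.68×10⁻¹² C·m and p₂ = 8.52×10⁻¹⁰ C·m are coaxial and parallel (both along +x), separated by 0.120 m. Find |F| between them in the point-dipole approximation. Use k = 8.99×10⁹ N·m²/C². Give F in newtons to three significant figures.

On-axis field of dipole 1 at distance r: E = 2kp₁/r³. Force on dipole 2 is F = p₂·dE/dr (gradient along axis).
dE/dr = −6kp₁/r⁴, so |F| = 6kp₁p₂/r⁴ (attractive for aligned moments).
F = 6(8.99×10⁹)(2.68×10⁻¹²)(8.52×10⁻¹⁰)/(0.120)⁴ = 5.940×10⁻⁷ N.

F ≈ 5.94×10⁻⁷ N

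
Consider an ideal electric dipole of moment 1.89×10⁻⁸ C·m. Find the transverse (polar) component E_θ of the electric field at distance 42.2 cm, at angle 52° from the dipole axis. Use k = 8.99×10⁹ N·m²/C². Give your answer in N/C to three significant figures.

E_θ ≈ 1780 N/C

For a dipole, E_θ = (kp sinθ)/r³.
kp/r³ = (8.99×10⁹)(1.89×10⁻⁸)/(0.422)³ = 2261 N/C.
E_θ = 2261·sin52° = 1782 N/C.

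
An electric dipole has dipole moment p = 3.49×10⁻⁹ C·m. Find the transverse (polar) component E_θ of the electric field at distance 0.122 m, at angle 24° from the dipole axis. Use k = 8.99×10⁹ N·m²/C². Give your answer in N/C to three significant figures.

E_θ ≈ 7030 N/C

For a dipole, E_θ = (kp sinθ)/r³.
kp/r³ = (8.99×10⁹)(3.49×10⁻⁹)/(0.122)³ = 1.728×10⁴ N/C.
E_θ = 1.728×10⁴·sin24° = 7028 N/C.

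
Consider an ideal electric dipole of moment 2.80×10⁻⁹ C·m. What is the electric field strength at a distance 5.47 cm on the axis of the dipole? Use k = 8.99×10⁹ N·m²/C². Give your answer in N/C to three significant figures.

E ≈ 3.08×10⁵ N/C

On the dipole axis E = 2kp/r³.
E = 2·(8.99×10⁹)(2.80×10⁻⁹) / (0.0547)³ = 3.076×10⁵ N/C.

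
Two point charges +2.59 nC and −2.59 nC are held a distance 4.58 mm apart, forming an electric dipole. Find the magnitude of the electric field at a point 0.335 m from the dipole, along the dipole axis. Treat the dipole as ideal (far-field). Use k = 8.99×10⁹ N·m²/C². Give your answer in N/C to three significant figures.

Dipole moment p = qd = (2.59×10⁻⁹ C)(0.00458 m) = 1.186×10⁻¹¹ C·m.
On the dipole axis E = 2kp/r³.
E = 2·(8.99×10⁹)(1.186×10⁻¹¹) / (0.335)³ = 5.672 N/C.

E ≈ 5.67 N/C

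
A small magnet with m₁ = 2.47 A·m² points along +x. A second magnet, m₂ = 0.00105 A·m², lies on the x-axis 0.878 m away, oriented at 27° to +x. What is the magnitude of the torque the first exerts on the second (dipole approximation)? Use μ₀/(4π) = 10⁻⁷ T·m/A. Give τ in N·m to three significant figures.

Dipole B is on the axis of dipole A, so B₁ there is axial: B₁ = (μ₀/4π)·2m₁/r³ along +x.
B₁ = 2(10⁻⁷)(2.47)/(0.878)³ = 7.299×10⁻⁷ T.
τ = m₂ B₁ sinθ.
τ = (0.00105)(7.299×10⁻⁷)·sin27° = 3.479×10⁻¹⁰ N·m.

τ ≈ 3.48×10⁻¹⁰ N·m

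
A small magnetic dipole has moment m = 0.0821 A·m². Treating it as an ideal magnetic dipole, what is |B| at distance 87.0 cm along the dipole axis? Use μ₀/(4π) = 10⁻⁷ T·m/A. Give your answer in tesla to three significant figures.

B ≈ 2.49×10⁻⁸ T

On axis B = (μ₀/4π)·2m/r³.
B = 2·(10⁻⁷)·(0.0821) / (0.870)³ = 2.494×10⁻⁸ T.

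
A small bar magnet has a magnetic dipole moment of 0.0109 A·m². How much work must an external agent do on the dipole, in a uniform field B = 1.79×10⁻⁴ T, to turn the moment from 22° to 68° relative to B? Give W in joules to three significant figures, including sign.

W ≈ 1.08×10⁻⁶ J

W_ext = ΔU = −mB cosθ₂ + mB cosθ₁ = mB(cosθ₁ − cosθ₂).
W = (0.0109)(1.79×10⁻⁴)·(cos22° − cos68°) = (1.951×10⁻⁶)·(+0.5526) = 1.078×10⁻⁶ J.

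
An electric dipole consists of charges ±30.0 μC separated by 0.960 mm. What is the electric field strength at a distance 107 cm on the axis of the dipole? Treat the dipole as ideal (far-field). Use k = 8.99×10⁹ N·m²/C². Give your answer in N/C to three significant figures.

E ≈ 423 N/C

Dipole moment p = qd = (3.00×10⁻⁵ C)(9.60×10⁻⁴ m) = 2.88×10⁻⁸ C·m.
On the dipole axis E = 2kp/r³.
E = 2·(8.99×10⁹)(2.88×10⁻⁸) / (1.07)³ = 422.7 N/C.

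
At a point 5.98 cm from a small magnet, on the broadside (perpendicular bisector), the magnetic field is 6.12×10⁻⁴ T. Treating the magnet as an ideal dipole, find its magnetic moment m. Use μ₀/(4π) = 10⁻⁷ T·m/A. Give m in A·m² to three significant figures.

In the equatorial plane B = (μ₀/4π)·m/r³, so m = Br³·4π/(μ₀).
m = (6.12×10⁻⁴)·(0.0598)³ / (10⁻⁷) = 1.309 A·m².

m ≈ 1.31 A·m²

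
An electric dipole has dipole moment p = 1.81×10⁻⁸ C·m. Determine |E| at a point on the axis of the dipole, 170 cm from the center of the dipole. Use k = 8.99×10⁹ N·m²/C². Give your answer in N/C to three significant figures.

On the dipole axis E = 2kp/r³.
E = 2·(8.99×10⁹)(1.81×10⁻⁸) / (1.70)³ = 66.24 N/C.

E ≈ 66.2 N/C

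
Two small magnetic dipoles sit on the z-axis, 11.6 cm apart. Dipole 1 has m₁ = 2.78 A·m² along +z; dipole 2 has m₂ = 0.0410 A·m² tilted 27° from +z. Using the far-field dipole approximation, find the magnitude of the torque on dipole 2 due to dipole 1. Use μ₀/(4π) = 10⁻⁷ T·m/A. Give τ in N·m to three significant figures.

τ ≈ 6.63×10⁻⁶ N·m

Dipole B is on the axis of dipole A, so B₁ there is axial: B₁ = (μ₀/4π)·2m₁/r³ along +z.
B₁ = 2(10⁻⁷)(2.78)/(0.116)³ = 3.562×10⁻⁴ T.
τ = m₂ B₁ sinθ.
τ = (0.0410)(3.562×10⁻⁴)·sin27° = 6.630×10⁻⁶ N·m.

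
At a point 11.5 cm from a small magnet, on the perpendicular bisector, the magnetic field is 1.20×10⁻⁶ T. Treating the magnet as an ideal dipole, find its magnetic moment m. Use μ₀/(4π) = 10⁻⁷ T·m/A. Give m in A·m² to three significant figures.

In the equatorial plane B = (μ₀/4π)·m/r³, so m = Br³·4π/(μ₀).
m = (1.20×10⁻⁶)·(0.115)³ / (10⁻⁷) = 0.01825 A·m².

m ≈ 0.0183 A·m²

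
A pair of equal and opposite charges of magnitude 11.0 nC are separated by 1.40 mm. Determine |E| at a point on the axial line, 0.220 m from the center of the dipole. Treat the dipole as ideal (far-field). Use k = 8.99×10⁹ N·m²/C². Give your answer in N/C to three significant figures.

Dipole moment p = qd = (1.10×10⁻⁸ C)(0.00140 m) = 1.54×10⁻¹¹ C·m.
On the dipole axis E = 2kp/r³.
E = 2·(8.99×10⁹)(1.54×10⁻¹¹) / (0.220)³ = 26.00 N/C.

E ≈ 26.0 N/C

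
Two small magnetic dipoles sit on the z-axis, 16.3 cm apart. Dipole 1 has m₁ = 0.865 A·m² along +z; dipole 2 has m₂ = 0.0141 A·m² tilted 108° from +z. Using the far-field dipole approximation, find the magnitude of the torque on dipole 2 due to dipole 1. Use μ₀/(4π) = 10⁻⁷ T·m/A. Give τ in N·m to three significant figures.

τ ≈ 5.36×10⁻⁷ N·m

Dipole B is on the axis of dipole A, so B₁ there is axial: B₁ = (μ₀/4π)·2m₁/r³ along +z.
B₁ = 2(10⁻⁷)(0.865)/(0.163)³ = 3.995×10⁻⁵ T.
τ = m₂ B₁ sinθ.
τ = (0.0141)(3.995×10⁻⁵)·sin108° = 5.357×10⁻⁷ N·m.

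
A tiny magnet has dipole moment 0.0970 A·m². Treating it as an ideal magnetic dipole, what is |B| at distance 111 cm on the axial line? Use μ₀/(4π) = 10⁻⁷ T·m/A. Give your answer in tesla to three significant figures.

On axis B = (μ₀/4π)·2m/r³.
B = 2·(10⁻⁷)·(0.0970) / (1.11)³ = 1.419×10⁻⁸ T.

B ≈ 1.42×10⁻⁸ T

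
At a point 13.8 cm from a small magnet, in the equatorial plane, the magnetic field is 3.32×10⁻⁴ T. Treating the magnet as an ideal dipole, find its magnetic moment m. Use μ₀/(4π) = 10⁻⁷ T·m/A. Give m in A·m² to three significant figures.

In the equatorial plane B = (μ₀/4π)·m/r³, so m = Br³·4π/(μ₀).
m = (3.32×10⁻⁴)·(0.138)³ / (10⁻⁷) = 8.725 A·m².

m ≈ 8.73 A·m²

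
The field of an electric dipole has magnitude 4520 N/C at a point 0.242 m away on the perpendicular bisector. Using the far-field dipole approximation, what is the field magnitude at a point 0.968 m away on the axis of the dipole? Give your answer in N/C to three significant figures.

E ≈ 141 N/C

Dipole fields scale as 1/r³ in the far field.
The axial field is twice the equatorial field at the same r, so the geometry factor is 2/1.
E₂ = E₁ · (2/1) · (r₁/r₂)³ = 4520 · 2 · (0.242/0.968)³.
(r₁/r₂)³ = (0.25)³ = 0.01562.
E₂ ≈ 141.2 N/C.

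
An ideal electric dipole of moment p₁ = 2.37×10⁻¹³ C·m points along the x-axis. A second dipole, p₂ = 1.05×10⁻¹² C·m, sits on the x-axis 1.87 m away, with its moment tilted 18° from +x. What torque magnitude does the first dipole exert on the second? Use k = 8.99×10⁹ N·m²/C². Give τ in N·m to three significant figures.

The second dipole sits on the axis of the first, so the field there is axial: E₁ = 2kp₁/r³ along +x.
E₁ = 2(8.99×10⁹)(2.37×10⁻¹³)/(1.87)³ = 6.516×10⁻⁴ N/C.
Torque on the second dipole: τ = p₂ E₁ sinθ.
τ = (1.05×10⁻¹²)(6.516×10⁻⁴)·sin18° = 2.114×10⁻¹⁶ N·m.

τ ≈ 2.11×10⁻¹⁶ N·m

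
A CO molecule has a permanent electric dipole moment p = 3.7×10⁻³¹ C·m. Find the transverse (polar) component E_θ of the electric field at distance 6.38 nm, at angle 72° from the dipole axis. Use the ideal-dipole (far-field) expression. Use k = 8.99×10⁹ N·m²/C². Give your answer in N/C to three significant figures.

For a dipole, E_θ = (kp sinθ)/r³.
kp/r³ = (8.99×10⁹)(3.70×10⁻³¹)/(6.38×10⁻⁹)³ = 1.281×10⁴ N/C.
E_θ = 1.281×10⁴·sin72° = 1.218×10⁴ N/C.

E_θ ≈ 1.22×10⁴ N/C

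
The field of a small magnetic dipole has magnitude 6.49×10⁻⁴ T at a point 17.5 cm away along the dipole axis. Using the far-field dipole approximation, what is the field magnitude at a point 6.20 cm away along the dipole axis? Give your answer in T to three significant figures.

B ≈ 0.0146 T

Dipole fields scale as 1/r³ in the far field; the geometry is the same at both points.
B₂ = B₁ · (r₁/r₂)³ = 6.49×10⁻⁴ · (17.5/6.20)³.
(r₁/r₂)³ = (2.823)³ = 22.49.
B₂ ≈ 0.01459 T.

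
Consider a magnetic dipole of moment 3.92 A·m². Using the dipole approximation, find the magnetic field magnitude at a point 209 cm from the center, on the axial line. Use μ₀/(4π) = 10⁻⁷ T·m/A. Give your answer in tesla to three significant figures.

B ≈ 8.59×10⁻⁸ T

On axis B = (μ₀/4π)·2m/r³.
B = 2·(10⁻⁷)·(3.92) / (2.09)³ = 8.588×10⁻⁸ T.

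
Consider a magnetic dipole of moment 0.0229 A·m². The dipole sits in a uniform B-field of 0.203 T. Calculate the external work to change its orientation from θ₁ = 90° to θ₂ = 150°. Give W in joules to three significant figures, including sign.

W_ext = ΔU = −mB cosθ₂ + mB cosθ₁ = mB(cosθ₁ − cosθ₂).
W = (0.0229)(0.203)·(cos90° − cos150°) = (0.004649)·(+0.8660) = 0.004026 J.

W ≈ 0.00403 J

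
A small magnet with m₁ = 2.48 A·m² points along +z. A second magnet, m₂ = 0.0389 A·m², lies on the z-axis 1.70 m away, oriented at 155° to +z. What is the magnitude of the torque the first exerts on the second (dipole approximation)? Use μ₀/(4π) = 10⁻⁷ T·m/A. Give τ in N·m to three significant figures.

Dipole B is on the axis of dipole A, so B₁ there is axial: B₁ = (μ₀/4π)·2m₁/r³ along +z.
B₁ = 2(10⁻⁷)(2.48)/(1.70)³ = 1.010×10⁻⁷ T.
τ = m₂ B₁ sinθ.
τ = (0.0389)(1.010×10⁻⁷)·sin155° = 1.660×10⁻⁹ N·m.

τ ≈ 1.66×10⁻⁹ N·m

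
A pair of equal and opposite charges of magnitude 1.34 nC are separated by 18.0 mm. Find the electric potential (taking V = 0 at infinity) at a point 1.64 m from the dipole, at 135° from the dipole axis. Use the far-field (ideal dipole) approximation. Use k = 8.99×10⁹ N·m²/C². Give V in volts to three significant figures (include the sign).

V ≈ -0.0570 V

Dipole moment p = qd = (1.34×10⁻⁹ C)(0.0180 m) = 2.412×10⁻¹¹ C·m.
The dipole potential is V = kp cosθ / r².
V = (8.99×10⁹)(2.412×10⁻¹¹)·cos135° / (1.64)² = -0.05701 V.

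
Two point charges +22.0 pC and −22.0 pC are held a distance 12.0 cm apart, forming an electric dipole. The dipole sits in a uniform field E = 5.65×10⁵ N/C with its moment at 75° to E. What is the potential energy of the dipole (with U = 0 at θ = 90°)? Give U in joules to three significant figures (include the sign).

Dipole moment p = qd = (2.20×10⁻¹¹ C)(0.120 m) = 2.64×10⁻¹² C·m.
U = −p·E = −pE cosθ.
U = −(2.64×10⁻¹²)(5.65×10⁵)·cos75° = -3.861×10⁻⁷ J.

U ≈ -3.86×10⁻⁷ J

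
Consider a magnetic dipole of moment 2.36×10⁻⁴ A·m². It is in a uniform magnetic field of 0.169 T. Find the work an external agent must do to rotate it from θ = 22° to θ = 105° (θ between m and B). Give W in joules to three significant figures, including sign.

W ≈ 4.73×10⁻⁵ J

W_ext = ΔU = −mB cosθ₂ + mB cosθ₁ = mB(cosθ₁ − cosθ₂).
W = (2.36×10⁻⁴)(0.169)·(cos22° − cos105°) = (3.988×10⁻⁵)·(+1.1860) = 4.730×10⁻⁵ J.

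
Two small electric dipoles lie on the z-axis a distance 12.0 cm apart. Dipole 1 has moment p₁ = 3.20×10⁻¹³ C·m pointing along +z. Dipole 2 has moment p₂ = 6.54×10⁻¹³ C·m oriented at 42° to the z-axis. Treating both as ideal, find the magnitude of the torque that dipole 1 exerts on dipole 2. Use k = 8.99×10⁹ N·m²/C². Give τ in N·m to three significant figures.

The second dipole sits on the axis of the first, so the field there is axial: E₁ = 2kp₁/r³ along +z.
E₁ = 2(8.99×10⁹)(3.20×10⁻¹³)/(0.120)³ = 3.330 N/C.
Torque on the second dipole: τ = p₂ E₁ sinθ.
τ = (6.54×10⁻¹³)(3.330)·sin42° = 1.457×10⁻¹² N·m.

τ ≈ 1.46×10⁻¹² N·m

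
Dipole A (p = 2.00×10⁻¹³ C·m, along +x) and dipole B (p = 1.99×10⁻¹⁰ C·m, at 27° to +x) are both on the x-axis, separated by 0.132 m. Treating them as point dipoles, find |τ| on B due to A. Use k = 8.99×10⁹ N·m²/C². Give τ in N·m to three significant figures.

The second dipole sits on the axis of the first, so the field there is axial: E₁ = 2kp₁/r³ along +x.
E₁ = 2(8.99×10⁹)(2.00×10⁻¹³)/(0.132)³ = 1.564 N/C.
Torque on the second dipole: τ = p₂ E₁ sinθ.
τ = (1.99×10⁻¹⁰)(1.564)·sin27° = 1.413×10⁻¹⁰ N·m.

τ ≈ 1.41×10⁻¹⁰ N·m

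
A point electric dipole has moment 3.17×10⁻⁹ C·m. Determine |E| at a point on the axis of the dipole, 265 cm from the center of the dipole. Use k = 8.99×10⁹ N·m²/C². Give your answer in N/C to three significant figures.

E ≈ 3.06 N/C

On the dipole axis E = 2kp/r³.
E = 2·(8.99×10⁹)(3.17×10⁻⁹) / (2.65)³ = 3.063 N/C.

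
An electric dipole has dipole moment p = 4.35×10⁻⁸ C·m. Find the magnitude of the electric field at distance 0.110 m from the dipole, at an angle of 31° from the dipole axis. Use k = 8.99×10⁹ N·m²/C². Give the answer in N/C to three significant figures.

At angle θ the dipole field magnitude is E = (kp/r³)·√(1 + 3cos²θ).
kp/r³ = (8.99×10⁹)(4.35×10⁻⁸) / (0.110)³ = 2.938×10⁵ N/C.
√(1 + 3cos²31°) = √(1 + 3·0.7347) = √3.2042 ≈ 1.7900.
E ≈ 2.938×10⁵ × 1.790 = 5.259×10⁵ N/C.

E ≈ 5.26×10⁵ N/C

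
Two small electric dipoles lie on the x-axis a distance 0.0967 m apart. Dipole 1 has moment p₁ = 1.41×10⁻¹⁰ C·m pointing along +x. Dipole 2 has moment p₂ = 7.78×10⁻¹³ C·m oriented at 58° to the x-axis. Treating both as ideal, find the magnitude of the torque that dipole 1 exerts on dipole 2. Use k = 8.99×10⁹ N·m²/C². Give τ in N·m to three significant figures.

The second dipole sits on the axis of the first, so the field there is axial: E₁ = 2kp₁/r³ along +x.
E₁ = 2(8.99×10⁹)(1.41×10⁻¹⁰)/(0.0967)³ = 2804 N/C.
Torque on the second dipole: τ = p₂ E₁ sinθ.
τ = (7.78×10⁻¹³)(2804)·sin58° = 1.850×10⁻⁹ N·m.

τ ≈ 1.85×10⁻⁹ N·m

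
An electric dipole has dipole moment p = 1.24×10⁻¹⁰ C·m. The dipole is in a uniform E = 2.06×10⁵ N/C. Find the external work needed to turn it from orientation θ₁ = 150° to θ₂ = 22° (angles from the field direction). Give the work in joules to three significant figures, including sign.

W ≈ -4.58×10⁻⁵ J

W_ext = ΔU = U(θ₂) − U(θ₁) = −pE cosθ₂ − (−pE cosθ₁) = pE(cosθ₁ − cosθ₂).
W = (1.24×10⁻¹⁰)(2.06×10⁵)·(cos150° − cos22°) = (2.554×10⁻⁵)·(-1.7932) = -4.581×10⁻⁵ J.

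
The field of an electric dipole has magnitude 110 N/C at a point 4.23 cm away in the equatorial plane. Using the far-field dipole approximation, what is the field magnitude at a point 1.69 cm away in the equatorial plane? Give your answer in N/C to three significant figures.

Dipole fields scale as 1/r³ in the far field; the geometry is the same at both points.
E₂ = E₁ · (r₁/r₂)³ = 110 · (4.23/1.69)³.
(r₁/r₂)³ = (2.503)³ = 15.68.
E₂ ≈ 1725 N/C.

E ≈ 1720 N/C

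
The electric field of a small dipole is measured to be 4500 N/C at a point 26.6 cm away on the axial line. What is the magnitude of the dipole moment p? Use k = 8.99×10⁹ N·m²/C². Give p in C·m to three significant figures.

p ≈ 4.71×10⁻⁹ C·m

On axis E = 2kp/r³, so p = Er³/(2k).
p = (4500)·(0.266)³ / (2·8.99×10⁹) = 4.711×10⁻⁹ C·m.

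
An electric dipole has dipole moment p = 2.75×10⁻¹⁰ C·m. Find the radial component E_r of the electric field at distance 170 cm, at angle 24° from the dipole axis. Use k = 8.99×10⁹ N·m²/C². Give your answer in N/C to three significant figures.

E_r ≈ 0.919 N/C

For a dipole, E_r = (2kp cosθ)/r³.
kp/r³ = (8.99×10⁹)(2.75×10⁻¹⁰)/(1.70)³ = 0.5032 N/C.
E_r = 2·0.5032·cos24° = 0.9194 N/C.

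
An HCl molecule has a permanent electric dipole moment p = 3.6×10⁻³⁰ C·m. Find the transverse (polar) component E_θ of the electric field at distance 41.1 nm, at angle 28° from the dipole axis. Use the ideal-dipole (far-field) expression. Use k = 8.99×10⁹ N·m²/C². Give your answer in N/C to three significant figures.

For a dipole, E_θ = (kp sinθ)/r³.
kp/r³ = (8.99×10⁹)(3.60×10⁻³⁰)/(4.11×10⁻⁸)³ = 466.2 N/C.
E_θ = 466.2·sin28° = 218.8 N/C.

E_θ ≈ 219 N/C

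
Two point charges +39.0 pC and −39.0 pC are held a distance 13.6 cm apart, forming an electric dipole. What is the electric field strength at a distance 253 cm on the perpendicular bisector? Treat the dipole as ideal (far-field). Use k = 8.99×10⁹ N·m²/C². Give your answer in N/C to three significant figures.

Dipole moment p = qd = (3.90×10⁻¹¹ C)(0.136 m) = 5.304×10⁻¹² C·m.
In the equatorial plane E = kp/r³.
E = (8.99×10⁹)(5.304×10⁻¹²) / (2.53)³ = 0.002944 N/C.

E ≈ 0.00294 N/C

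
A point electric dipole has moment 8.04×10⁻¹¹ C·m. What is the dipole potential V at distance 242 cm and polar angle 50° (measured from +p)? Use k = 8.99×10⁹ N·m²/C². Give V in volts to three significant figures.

The dipole potential is V = kp cosθ / r².
V = (8.99×10⁹)(8.04×10⁻¹¹)·cos50° / (2.42)² = 0.07933 V.

V ≈ 0.0793 V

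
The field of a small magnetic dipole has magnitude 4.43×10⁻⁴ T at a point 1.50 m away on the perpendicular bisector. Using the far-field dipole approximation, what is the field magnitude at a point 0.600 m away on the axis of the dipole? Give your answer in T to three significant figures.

B ≈ 0.0138 T

Dipole fields scale as 1/r³ in the far field.
The axial field is twice the equatorial field at the same r, so the geometry factor is 2/1.
B₂ = B₁ · (2/1) · (r₁/r₂)³ = 4.43×10⁻⁴ · 2 · (1.50/0.600)³.
(r₁/r₂)³ = (2.5)³ = 15.62.
B₂ ≈ 0.01384 T.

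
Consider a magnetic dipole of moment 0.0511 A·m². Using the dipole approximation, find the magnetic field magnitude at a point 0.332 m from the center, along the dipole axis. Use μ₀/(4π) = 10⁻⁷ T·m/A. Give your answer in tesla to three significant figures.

B ≈ 2.79×10⁻⁷ T

On axis B = (μ₀/4π)·2m/r³.
B = 2·(10⁻⁷)·(0.0511) / (0.332)³ = 2.793×10⁻⁷ T.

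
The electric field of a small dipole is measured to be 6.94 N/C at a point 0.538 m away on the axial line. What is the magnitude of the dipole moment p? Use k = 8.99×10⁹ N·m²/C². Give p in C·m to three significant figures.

On axis E = 2kp/r³, so p = Er³/(2k).
p = (6.94)·(0.538)³ / (2·8.99×10⁹) = 6.011×10⁻¹¹ C·m.

p ≈ 6.01×10⁻¹¹ C·m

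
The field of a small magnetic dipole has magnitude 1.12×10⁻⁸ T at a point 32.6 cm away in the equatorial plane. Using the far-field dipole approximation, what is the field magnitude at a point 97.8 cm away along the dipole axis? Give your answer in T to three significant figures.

Dipole fields scale as 1/r³ in the far field.
The axial field is twice the equatorial field at the same r, so the geometry factor is 2/1.
B₂ = B₁ · (2/1) · (r₁/r₂)³ = 1.12×10⁻⁸ · 2 · (32.6/97.8)³.
(r₁/r₂)³ = (0.3333)³ = 0.03704.
B₂ ≈ 8.296×10⁻¹⁰ T.

B ≈ 8.30×10⁻¹⁰ T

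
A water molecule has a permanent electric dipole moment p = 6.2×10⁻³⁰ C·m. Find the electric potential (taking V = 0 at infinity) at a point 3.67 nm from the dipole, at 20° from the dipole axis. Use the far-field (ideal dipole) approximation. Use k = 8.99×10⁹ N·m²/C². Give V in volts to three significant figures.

The dipole potential is V = kp cosθ / r².
V = (8.99×10⁹)(6.20×10⁻³⁰)·cos20° / (3.67×10⁻⁹)² = 0.003889 V.

V ≈ 0.00389 V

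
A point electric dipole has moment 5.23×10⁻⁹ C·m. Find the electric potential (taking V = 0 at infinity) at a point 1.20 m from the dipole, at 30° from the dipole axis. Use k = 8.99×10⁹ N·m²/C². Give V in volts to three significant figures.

V ≈ 28.3 V

The dipole potential is V = kp cosθ / r².
V = (8.99×10⁹)(5.23×10⁻⁹)·cos30° / (1.20)² = 28.28 V.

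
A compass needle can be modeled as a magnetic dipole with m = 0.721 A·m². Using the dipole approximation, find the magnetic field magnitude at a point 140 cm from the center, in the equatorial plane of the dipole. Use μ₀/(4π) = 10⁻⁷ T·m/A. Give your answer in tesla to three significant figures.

B ≈ 2.63×10⁻⁸ T

In the equatorial plane B = (μ₀/4π)·m/r³ (half the axial value).
B = (10⁻⁷)·(0.721) / (1.40)³ = 2.628×10⁻⁸ T.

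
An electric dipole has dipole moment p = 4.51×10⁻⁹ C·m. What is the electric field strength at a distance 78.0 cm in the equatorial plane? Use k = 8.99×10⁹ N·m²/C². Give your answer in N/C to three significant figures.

In the equatorial plane E = kp/r³.
E = (8.99×10⁹)(4.51×10⁻⁹) / (0.780)³ = 85.44 N/C.

E ≈ 85.4 N/C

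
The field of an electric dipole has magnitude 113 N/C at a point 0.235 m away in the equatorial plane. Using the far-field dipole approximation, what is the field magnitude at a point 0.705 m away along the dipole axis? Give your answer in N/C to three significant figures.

E ≈ 8.37 N/C

Dipole fields scale as 1/r³ in the far field.
The axial field is twice the equatorial field at the same r, so the geometry factor is 2/1.
E₂ = E₁ · (2/1) · (r₁/r₂)³ = 113 · 2 · (0.235/0.705)³.
(r₁/r₂)³ = (0.3333)³ = 0.03704.
E₂ ≈ 8.370 N/C.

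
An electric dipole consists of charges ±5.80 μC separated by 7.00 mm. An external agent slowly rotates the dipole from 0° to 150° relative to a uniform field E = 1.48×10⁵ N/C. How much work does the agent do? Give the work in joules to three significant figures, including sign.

Dipole moment p = qd = (5.80×10⁻⁶ C)(0.00700 m) = 4.06×10⁻⁸ C·m.
W_ext = ΔU = U(θ₂) − U(θ₁) = −pE cosθ₂ − (−pE cosθ₁) = pE(cosθ₁ − cosθ₂).
W = (4.06×10⁻⁸)(1.48×10⁵)·(cos0° − cos150°) = (0.006009)·(+1.8660) = 0.01121 J.

W ≈ 0.0112 J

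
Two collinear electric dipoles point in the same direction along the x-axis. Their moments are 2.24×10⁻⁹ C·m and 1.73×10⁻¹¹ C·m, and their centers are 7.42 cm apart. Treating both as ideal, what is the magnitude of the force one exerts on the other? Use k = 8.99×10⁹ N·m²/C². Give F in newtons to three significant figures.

On-axis field of dipole 1 at distance r: E = 2kp₁/r³. Force on dipole 2 is F = p₂·dE/dr (gradient along axis).
dE/dr = −6kp₁/r⁴, so |F| = 6kp₁p₂/r⁴ (attractive for aligned moments).
F = 6(8.99×10⁹)(2.24×10⁻⁹)(1.73×10⁻¹¹)/(0.0742)⁴ = 6.896×10⁻⁵ N.

F ≈ 6.90×10⁻⁵ N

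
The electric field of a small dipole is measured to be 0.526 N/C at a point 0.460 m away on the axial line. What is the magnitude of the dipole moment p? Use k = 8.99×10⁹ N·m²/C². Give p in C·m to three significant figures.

p ≈ 2.85×10⁻¹² C·m

On axis E = 2kp/r³, so p = Er³/(2k).
p = (0.526)·(0.460)³ / (2·8.99×10⁹) = 2.848×10⁻¹² C·m.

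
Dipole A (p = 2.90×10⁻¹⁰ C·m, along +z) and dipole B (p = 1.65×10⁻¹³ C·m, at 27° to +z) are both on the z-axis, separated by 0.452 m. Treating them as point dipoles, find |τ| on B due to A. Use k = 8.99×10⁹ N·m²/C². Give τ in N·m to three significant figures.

τ ≈ 4.23×10⁻¹² N·m

The second dipole sits on the axis of the first, so the field there is axial: E₁ = 2kp₁/r³ along +z.
E₁ = 2(8.99×10⁹)(2.90×10⁻¹⁰)/(0.452)³ = 56.46 N/C.
Torque on the second dipole: τ = p₂ E₁ sinθ.
τ = (1.65×10⁻¹³)(56.46)·sin27° = 4.230×10⁻¹² N·m.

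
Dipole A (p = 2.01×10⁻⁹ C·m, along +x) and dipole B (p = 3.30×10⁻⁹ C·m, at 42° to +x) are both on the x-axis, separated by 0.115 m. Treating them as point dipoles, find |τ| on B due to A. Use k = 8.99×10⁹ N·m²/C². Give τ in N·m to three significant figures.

The second dipole sits on the axis of the first, so the field there is axial: E₁ = 2kp₁/r³ along +x.
E₁ = 2(8.99×10⁹)(2.01×10⁻⁹)/(0.115)³ = 2.376×10⁴ N/C.
Torque on the second dipole: τ = p₂ E₁ sinθ.
τ = (3.30×10⁻⁹)(2.376×10⁴)·sin42° = 5.247×10⁻⁵ N·m.

τ ≈ 5.25×10⁻⁵ N·m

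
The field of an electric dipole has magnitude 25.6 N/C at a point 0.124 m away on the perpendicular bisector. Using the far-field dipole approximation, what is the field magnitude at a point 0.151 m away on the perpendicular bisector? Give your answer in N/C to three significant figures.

E ≈ 14.2 N/C

Dipole fields scale as 1/r³ in the far field; the geometry is the same at both points.
E₂ = E₁ · (r₁/r₂)³ = 25.6 · (0.124/0.151)³.
(r₁/r₂)³ = (0.8212)³ = 0.5538.
E₂ ≈ 14.18 N/C.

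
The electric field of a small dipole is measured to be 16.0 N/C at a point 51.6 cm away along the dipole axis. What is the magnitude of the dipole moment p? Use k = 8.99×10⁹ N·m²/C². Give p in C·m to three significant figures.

On axis E = 2kp/r³, so p = Er³/(2k).
p = (16.0)·(0.516)³ / (2·8.99×10⁹) = 1.223×10⁻¹⁰ C·m.

p ≈ 1.22×10⁻¹⁰ C·m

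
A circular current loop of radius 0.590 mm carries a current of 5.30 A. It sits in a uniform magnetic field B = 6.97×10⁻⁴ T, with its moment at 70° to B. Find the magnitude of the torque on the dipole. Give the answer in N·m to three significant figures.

τ ≈ 3.80×10⁻⁹ N·m

Magnetic moment m = IA = Iπa² = (5.30)·π·(5.90×10⁻⁴)² = 5.796×10⁻⁶ A·m².
Torque on a magnetic dipole: τ = mB sinθ.
τ = (5.796×10⁻⁶)(6.97×10⁻⁴)·sin70° = 3.796×10⁻⁹ N·m.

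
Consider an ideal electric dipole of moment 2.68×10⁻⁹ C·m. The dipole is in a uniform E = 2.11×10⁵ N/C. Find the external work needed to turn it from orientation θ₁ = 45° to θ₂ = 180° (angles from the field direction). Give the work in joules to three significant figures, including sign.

W_ext = ΔU = U(θ₂) − U(θ₁) = −pE cosθ₂ − (−pE cosθ₁) = pE(cosθ₁ − cosθ₂).
W = (2.68×10⁻⁹)(2.11×10⁵)·(cos45° − cos180°) = (5.655×10⁻⁴)·(+1.7071) = 9.653×10⁻⁴ J.

W ≈ 9.65×10⁻⁴ J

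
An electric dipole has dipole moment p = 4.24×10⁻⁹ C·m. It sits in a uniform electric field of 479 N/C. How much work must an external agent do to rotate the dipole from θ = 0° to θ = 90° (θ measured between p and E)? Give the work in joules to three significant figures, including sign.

W ≈ 2.03×10⁻⁶ J

W_ext = ΔU = U(θ₂) − U(θ₁) = −pE cosθ₂ − (−pE cosθ₁) = pE(cosθ₁ − cosθ₂).
W = (4.24×10⁻⁹)(479)·(cos0° − cos90°) = (2.031×10⁻⁶)·(+1.0000) = 2.031×10⁻⁶ J.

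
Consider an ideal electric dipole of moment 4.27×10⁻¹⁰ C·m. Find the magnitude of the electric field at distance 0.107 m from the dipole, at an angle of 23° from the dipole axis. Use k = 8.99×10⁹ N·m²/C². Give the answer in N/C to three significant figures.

E ≈ 5900 N/C

At angle θ the dipole field magnitude is E = (kp/r³)·√(1 + 3cos²θ).
kp/r³ = (8.99×10⁹)(4.27×10⁻¹⁰) / (0.107)³ = 3134 N/C.
√(1 + 3cos²23°) = √(1 + 3·0.8473) = √3.5420 ≈ 1.8820.
E ≈ 3134 × 1.882 = 5897 N/C.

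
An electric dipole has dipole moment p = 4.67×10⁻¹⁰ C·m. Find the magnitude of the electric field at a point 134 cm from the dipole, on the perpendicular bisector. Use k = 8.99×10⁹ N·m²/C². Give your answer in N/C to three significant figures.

On the perpendicular bisector E = kp/r³ (half the axial value at the same distance).
E = (8.99×10⁹)(4.67×10⁻¹⁰) / (1.34)³ = 1.745 N/C.

E ≈ 1.74 N/C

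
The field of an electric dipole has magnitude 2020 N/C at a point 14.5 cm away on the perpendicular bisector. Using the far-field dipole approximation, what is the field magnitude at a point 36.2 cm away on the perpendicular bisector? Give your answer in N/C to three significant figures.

E ≈ 130 N/C

Dipole fields scale as 1/r³ in the far field; the geometry is the same at both points.
E₂ = E₁ · (r₁/r₂)³ = 2020 · (14.5/36.2)³.
(r₁/r₂)³ = (0.4006)³ = 0.06427.
E₂ ≈ 129.8 N/C.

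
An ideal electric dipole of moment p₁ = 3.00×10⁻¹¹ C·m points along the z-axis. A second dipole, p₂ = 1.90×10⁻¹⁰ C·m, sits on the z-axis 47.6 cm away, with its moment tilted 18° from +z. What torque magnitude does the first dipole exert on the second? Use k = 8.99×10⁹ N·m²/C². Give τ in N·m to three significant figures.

τ ≈ 2.94×10⁻¹⁰ N·m

The second dipole sits on the axis of the first, so the field there is axial: E₁ = 2kp₁/r³ along +z.
E₁ = 2(8.99×10⁹)(3.00×10⁻¹¹)/(0.476)³ = 5.001 N/C.
Torque on the second dipole: τ = p₂ E₁ sinθ.
τ = (1.90×10⁻¹⁰)(5.001)·sin18° = 2.936×10⁻¹⁰ N·m.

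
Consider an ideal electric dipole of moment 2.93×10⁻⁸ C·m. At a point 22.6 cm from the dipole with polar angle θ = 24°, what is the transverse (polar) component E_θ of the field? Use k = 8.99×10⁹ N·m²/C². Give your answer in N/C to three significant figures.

For a dipole, E_θ = (kp sinθ)/r³.
kp/r³ = (8.99×10⁹)(2.93×10⁻⁸)/(0.226)³ = 2.282×10⁴ N/C.
E_θ = 2.282×10⁴·sin24° = 9281 N/C.

E_θ ≈ 9280 N/C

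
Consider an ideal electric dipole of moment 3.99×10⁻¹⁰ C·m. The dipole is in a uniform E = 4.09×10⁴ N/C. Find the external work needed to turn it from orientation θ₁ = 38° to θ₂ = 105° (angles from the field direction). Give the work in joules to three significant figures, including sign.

W ≈ 1.71×10⁻⁵ J

W_ext = ΔU = U(θ₂) − U(θ₁) = −pE cosθ₂ − (−pE cosθ₁) = pE(cosθ₁ − cosθ₂).
W = (3.99×10⁻¹⁰)(4.09×10⁴)·(cos38° − cos105°) = (1.632×10⁻⁵)·(+1.0468) = 1.708×10⁻⁵ J.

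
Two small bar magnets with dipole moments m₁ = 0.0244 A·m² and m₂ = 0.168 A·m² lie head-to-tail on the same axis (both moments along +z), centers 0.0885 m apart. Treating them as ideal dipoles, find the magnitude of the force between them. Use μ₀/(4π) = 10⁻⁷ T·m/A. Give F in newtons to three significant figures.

On-axis B of dipole 1: B = (μ₀/4π)·2m₁/r³. Force on dipole 2: F = m₂·dB/dr.
dB/dr = −(μ₀/4π)·6m₁/r⁴, so |F| = (μ₀/4π)·6m₁m₂/r⁴.
F = 6(10⁻⁷)(0.0244)(0.168)/(0.0885)⁴ = 4.009×10⁻⁵ N.

F ≈ 4.01×10⁻⁵ N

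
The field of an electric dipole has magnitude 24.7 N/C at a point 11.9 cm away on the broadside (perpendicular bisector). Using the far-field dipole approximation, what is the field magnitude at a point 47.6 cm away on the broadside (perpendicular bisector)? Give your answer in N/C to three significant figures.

E ≈ 0.386 N/C

Dipole fields scale as 1/r³ in the far field; the geometry is the same at both points.
E₂ = E₁ · (r₁/r₂)³ = 24.7 · (11.9/47.6)³.
(r₁/r₂)³ = (0.25)³ = 0.01562.
E₂ ≈ 0.3859 N/C.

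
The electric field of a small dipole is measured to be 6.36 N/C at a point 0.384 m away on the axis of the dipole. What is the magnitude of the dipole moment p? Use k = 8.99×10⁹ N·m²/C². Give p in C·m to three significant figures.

On axis E = 2kp/r³, so p = Er³/(2k).
p = (6.36)·(0.384)³ / (2·8.99×10⁹) = 2.003×10⁻¹¹ C·m.

p ≈ 2.00×10⁻¹¹ C·m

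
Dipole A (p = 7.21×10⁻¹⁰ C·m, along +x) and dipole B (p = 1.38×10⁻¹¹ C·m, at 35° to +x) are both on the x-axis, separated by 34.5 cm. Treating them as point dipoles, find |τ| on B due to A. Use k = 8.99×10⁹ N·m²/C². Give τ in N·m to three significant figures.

The second dipole sits on the axis of the first, so the field there is axial: E₁ = 2kp₁/r³ along +x.
E₁ = 2(8.99×10⁹)(7.21×10⁻¹⁰)/(0.345)³ = 315.7 N/C.
Torque on the second dipole: τ = p₂ E₁ sinθ.
τ = (1.38×10⁻¹¹)(315.7)·sin35° = 2.499×10⁻⁹ N·m.

τ ≈ 2.50×10⁻⁹ N·m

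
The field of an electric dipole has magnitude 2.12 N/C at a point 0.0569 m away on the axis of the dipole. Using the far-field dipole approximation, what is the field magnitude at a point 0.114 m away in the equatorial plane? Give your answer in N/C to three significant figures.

E ≈ 0.132 N/C

Dipole fields scale as 1/r³ in the far field.
The axial field is twice the equatorial field at the same r, so the geometry factor is 1/2.
E₂ = E₁ · (1/2) · (r₁/r₂)³ = 2.12 · 0.5 · (0.0569/0.114)³.
(r₁/r₂)³ = (0.4991)³ = 0.1243.
E₂ ≈ 0.1318 N/C.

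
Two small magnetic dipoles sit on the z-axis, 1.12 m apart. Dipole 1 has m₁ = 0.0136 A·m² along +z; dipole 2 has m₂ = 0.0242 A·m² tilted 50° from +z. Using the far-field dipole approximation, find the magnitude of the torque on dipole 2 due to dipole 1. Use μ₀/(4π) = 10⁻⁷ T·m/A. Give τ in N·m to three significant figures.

τ ≈ 3.59×10⁻¹¹ N·m

Dipole B is on the axis of dipole A, so B₁ there is axial: B₁ = (μ₀/4π)·2m₁/r³ along +z.
B₁ = 2(10⁻⁷)(0.0136)/(1.12)³ = 1.936×10⁻⁹ T.
τ = m₂ B₁ sinθ.
τ = (0.0242)(1.936×10⁻⁹)·sin50° = 3.589×10⁻¹¹ N·m.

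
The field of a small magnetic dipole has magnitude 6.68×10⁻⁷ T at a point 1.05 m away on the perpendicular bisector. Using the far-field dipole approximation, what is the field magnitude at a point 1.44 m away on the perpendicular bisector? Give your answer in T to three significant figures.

Dipole fields scale as 1/r³ in the far field; the geometry is the same at both points.
B₂ = B₁ · (r₁/r₂)³ = 6.68×10⁻⁷ · (1.05/1.44)³.
(r₁/r₂)³ = (0.7292)³ = 0.3877.
B₂ ≈ 2.590×10⁻⁷ T.

B ≈ 2.59×10⁻⁷ T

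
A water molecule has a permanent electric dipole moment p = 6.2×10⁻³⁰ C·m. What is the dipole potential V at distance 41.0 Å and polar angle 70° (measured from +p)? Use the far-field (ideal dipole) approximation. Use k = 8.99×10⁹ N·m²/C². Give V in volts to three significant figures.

The dipole potential is V = kp cosθ / r².
V = (8.99×10⁹)(6.20×10⁻³⁰)·cos70° / (4.10×10⁻⁹)² = 0.001134 V.

V ≈ 0.00113 V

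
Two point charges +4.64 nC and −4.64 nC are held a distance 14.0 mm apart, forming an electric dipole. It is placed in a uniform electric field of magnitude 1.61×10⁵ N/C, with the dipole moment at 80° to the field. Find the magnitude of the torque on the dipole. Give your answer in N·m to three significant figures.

Dipole moment p = qd = (4.64×10⁻⁹ C)(0.0140 m) = 6.496×10⁻¹¹ C·m.
Torque on an electric dipole: τ = pE sinθ.
τ = (6.496×10⁻¹¹)(1.61×10⁵)·sin80° = 1.030×10⁻⁵ N·m.

τ ≈ 1.03×10⁻⁵ N·m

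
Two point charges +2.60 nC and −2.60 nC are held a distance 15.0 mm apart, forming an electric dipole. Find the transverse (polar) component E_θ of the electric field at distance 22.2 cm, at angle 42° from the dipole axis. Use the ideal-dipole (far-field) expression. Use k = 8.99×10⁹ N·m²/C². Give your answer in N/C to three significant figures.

Dipole moment p = qd = (2.60×10⁻⁹ C)(0.0150 m) = 3.90×10⁻¹¹ C·m.
For a dipole, E_θ = (kp sinθ)/r³.
kp/r³ = (8.99×10⁹)(3.90×10⁻¹¹)/(0.222)³ = 32.05 N/C.
E_θ = 32.05·sin42° = 21.44 N/C.

E_θ ≈ 21.4 N/C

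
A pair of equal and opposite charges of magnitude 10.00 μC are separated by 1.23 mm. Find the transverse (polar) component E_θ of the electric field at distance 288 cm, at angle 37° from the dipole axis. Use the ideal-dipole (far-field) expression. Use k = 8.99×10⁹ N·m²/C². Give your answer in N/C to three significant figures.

Dipole moment p = qd = (1.00×10⁻⁵ C)(0.00123 m) = 1.23×10⁻⁸ C·m.
For a dipole, E_θ = (kp sinθ)/r³.
kp/r³ = (8.99×10⁹)(1.23×10⁻⁸)/(2.88)³ = 4.629 N/C.
E_θ = 4.629·sin37° = 2.786 N/C.

E_θ ≈ 2.79 N/C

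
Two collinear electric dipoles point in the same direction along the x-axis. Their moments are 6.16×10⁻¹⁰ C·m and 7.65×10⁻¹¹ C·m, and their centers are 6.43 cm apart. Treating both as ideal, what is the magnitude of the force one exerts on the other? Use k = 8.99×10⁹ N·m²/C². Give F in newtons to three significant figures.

F ≈ 1.49×10⁻⁴ N

On-axis field of dipole 1 at distance r: E = 2kp₁/r³. Force on dipole 2 is F = p₂·dE/dr (gradient along axis).
dE/dr = −6kp₁/r⁴, so |F| = 6kp₁p₂/r⁴ (attractive for aligned moments).
F = 6(8.99×10⁹)(6.16×10⁻¹⁰)(7.65×10⁻¹¹)/(0.0643)⁴ = 1.487×10⁻⁴ N.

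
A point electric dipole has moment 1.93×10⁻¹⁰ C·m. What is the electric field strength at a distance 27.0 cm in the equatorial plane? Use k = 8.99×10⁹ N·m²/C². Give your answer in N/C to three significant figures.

E ≈ 88.2 N/C

On the perpendicular bisector E = kp/r³ (half the axial value at the same distance).
E = (8.99×10⁹)(1.93×10⁻¹⁰) / (0.270)³ = 88.15 N/C.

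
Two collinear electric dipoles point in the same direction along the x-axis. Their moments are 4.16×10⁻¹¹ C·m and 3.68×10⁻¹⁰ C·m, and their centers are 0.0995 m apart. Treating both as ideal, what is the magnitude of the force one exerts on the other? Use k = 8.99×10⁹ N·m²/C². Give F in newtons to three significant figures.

F ≈ 8.42×10⁻⁶ N

On-axis field of dipole 1 at distance r: E = 2kp₁/r³. Force on dipole 2 is F = p₂·dE/dr (gradient along axis).
dE/dr = −6kp₁/r⁴, so |F| = 6kp₁p₂/r⁴ (attractive for aligned moments).
F = 6(8.99×10⁹)(4.16×10⁻¹¹)(3.68×10⁻¹⁰)/(0.0995)⁴ = 8.425×10⁻⁶ N.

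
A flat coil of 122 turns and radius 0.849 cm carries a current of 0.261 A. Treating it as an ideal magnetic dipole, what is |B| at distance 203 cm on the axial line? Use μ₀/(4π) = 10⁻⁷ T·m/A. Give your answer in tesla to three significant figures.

m = NIA = NIπa² = 122·(0.261)·π·(0.00849)² = 0.007211 A·m².
On axis B = (μ₀/4π)·2m/r³.
B = 2·(10⁻⁷)·(0.007211) / (2.03)³ = 1.724×10⁻¹⁰ T.

B ≈ 1.72×10⁻¹⁰ T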